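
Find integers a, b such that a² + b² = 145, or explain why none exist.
1² + 12² (a=1, b=12)

Factorization: 145 = 5 × 29
By Fermat: n is sum of two squares iff every prime p ≡ 3 (mod 4) appears to even power.
All primes ≡ 3 (mod 4) appear to even power.
Search a = 0, 1, 2, … for 145 - a² a perfect square: first hit at a = 1: 145 - 1 = 144 = 12².
145 = 1² + 12² = 1 + 144 ✓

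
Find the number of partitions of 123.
2552338241

p(n) counts ways to write n as a sum of positive integers (order ignored).
Euler's pentagonal recurrence: p(k) = p(k-1) + p(k-2) - p(k-5) - p(k-7) + p(k-12) + p(k-15) - ... (offsets j(3j∓1)/2, signs ++--, p(0)=1, p(<0)=0).
DP table for k = 0..122: p(0)=1, p(1)=1, p(2)=2, p(3)=3, p(4)=5, p(5)=7, p(6)=11, p(7)=15, p(8)=22, p(9)=30, p(10)=42, p(11)=56, p(12)=77, p(13)=101, p(14)=135, p(15)=176, p(16)=231, p(17)=297, p(18)=385, p(19)=490, p(20)=627, p(21)=792, p(22)=1002, p(23)=1255, p(24)=1575, p(25)=1958, p(26)=2436, p(27)=3010, p(28)=3718, p(29)=4565, p(30)=5604, p(31)=6842, p(32)=8349, p(33)=10143, p(34)=12310, p(35)=14883, p(36)=17977, p(37)=21637, p(38)=26015, p(39)=31185, p(40)=37338, p(41)=44583, p(42)=53174, p(43)=63261, p(44)=75175, p(45)=89134, p(46)=105558, p(47)=124754, p(48)=147273, p(49)=173525, p(50)=204226, p(51)=239943, p(52)=281589, p(53)=329931, p(54)=386155, p(55)=451276, p(56)=526823, p(57)=614154, p(58)=715220, p(59)=831820, p(60)=966467, p(61)=1121505, p(62)=1300156, p(63)=1505499, p(64)=1741630, p(65)=2012558, p(66)=2323520, p(67)=2679689, p(68)=3087735, p(69)=3554345, p(70)=4087968, p(71)=4697205, p(72)=5392783, p(73)=6185689, p(74)=7089500, p(75)=8118264, p(76)=9289091, p(77)=10619863, p(78)=12132164, p(79)=13848650, p(80)=15796476, p(81)=18004327, p(82)=20506255, p(83)=23338469, p(84)=26543660, p(85)=30167357, p(86)=34262962, p(87)=38887673, p(88)=44108109, p(89)=49995925, p(90)=56634173, p(91)=64112359, p(92)=72533807, p(93)=82010177, p(94)=92669720, p(95)=104651419, p(96)=118114304, p(97)=133230930, p(98)=150198136, p(99)=169229875, p(100)=190569292, p(101)=214481126, p(102)=241265379, p(103)=271248950, p(104)=304801365, p(105)=342325709, p(106)=384276336, p(107)=431149389, p(108)=483502844, p(109)=541946240, p(110)=607163746, p(111)=679903203, p(112)=761002156, p(113)=851376628, p(114)=952050665, p(115)=1064144451, p(116)=1188908248, p(117)=1327710076, p(118)=1482074143, p(119)=1653668665, p(120)=1844349560, p(121)=2056148051, p(122)=2291320912.
Final step: p(123) = p(122) + p(121) - p(118) - p(116) + p(111) + p(108) - p(101) - p(97) + p(88) + p(83) - p(72) - p(66) + p(53) + p(46) - p(31) - p(23) + p(6)
= 2291320912 + 2056148051 - 1482074143 - 1188908248 + 679903203 + 483502844 - 214481126 - 133230930 + 44108109 + 23338469 - 5392783 - 2323520 + 329931 + 105558 - 6842 - 1255 + 11
= 2552338241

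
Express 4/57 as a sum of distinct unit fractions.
1/15 + 1/285

Greedy algorithm:
4/57: ceiling(57/4) = 15, use 1/15
1/285: ceiling(285/1) = 285, use 1/285
Result: 4/57 = 1/15 + 1/285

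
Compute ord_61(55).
60

61 is prime, so ord(55) divides φ(61) = 60.
Divisors of 60: 1, 2, 3, 4, 5, 6, 10, 12, 15, 20, 30, 60.
Repeated squaring: 55^1 ≡ 55, 55^2 ≡ 36, 55^4 ≡ 15, 55^8 ≡ 42, 55^16 ≡ 56, 55^32 ≡ 25 (mod 61).
Test 55^d mod 61 for each divisor d in increasing order:
55^1 ≡ 55
55^2 ≡ 36
55^3 = 55^2·55^1 ≡ 28
55^4 ≡ 15
55^5 = 55^4·55^1 ≡ 32
55^6 = 55^4·55^2 ≡ 52
55^10 = 55^8·55^2 ≡ 48
55^12 = 55^8·55^4 ≡ 20
55^15 = 55^8·55^4·55^2·55^1 ≡ 11
55^20 = 55^16·55^4 ≡ 47
55^30 = 55^16·55^8·55^4·55^2 ≡ 60
55^60 = 55^32·55^16·55^8·55^4 ≡ 1  ← first divisor giving 1
The order is 60.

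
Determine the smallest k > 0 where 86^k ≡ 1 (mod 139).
69

139 is prime, so ord(86) divides φ(139) = 138.
Divisors of 138: 1, 2, 3, 6, 23, 46, 69, 138.
Repeated squaring: 86^1 ≡ 86, 86^2 ≡ 29, 86^4 ≡ 7, 86^8 ≡ 49, 86^16 ≡ 38, 86^32 ≡ 54, 86^64 ≡ 136, 86^128 ≡ 9 (mod 139).
Test 86^d mod 139 for each divisor d in increasing order:
86^1 ≡ 86
86^2 ≡ 29
86^3 = 86^2·86^1 ≡ 131
86^6 = 86^4·86^2 ≡ 64
86^23 = 86^16·86^4·86^2·86^1 ≡ 96
86^46 = 86^32·86^8·86^4·86^2 ≡ 42
86^69 = 86^64·86^4·86^1 ≡ 1  ← first divisor giving 1
The order is 69.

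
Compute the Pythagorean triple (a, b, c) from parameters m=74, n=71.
(435, 10508, 10517)

Euclid's formula: a = m² - n², b = 2mn, c = m² + n²
m = 74, n = 71
a = 74² - 71² = 5476 - 5041 = 435
b = 2 × 74 × 71 = 10508
c = 74² + 71² = 5476 + 5041 = 10517
Verification: 435² + 10508² = 189225 + 110418064 = 110607289 = 10517² ✓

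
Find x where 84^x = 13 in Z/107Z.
84

Baby-step giant-step with step n = ⌈√107⌉ = 11.
Baby steps 84^j mod 107 (j:value) for j=0..10: 0:1, 1:84, 2:101, 3:31, 4:36, 5:28, 6:105, 7:46, 8:12, 9:45, 10:35.
Giant-step multiplier: 84^(-11) ≡ 84^(106-11) = 84^95 ≡ 21 (mod 107).
Giant steps γ_i = 13·21^i mod 107: γ_0=13, γ_1=59, γ_2=62, γ_3=18, γ_4=57, γ_5=20, γ_6=99, γ_7=46 (in table at j=7).
x = i·n + j = 7·11 + 7 = 84.
Check: 84^84 ≡ 13 (mod 107).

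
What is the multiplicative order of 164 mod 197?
7

197 is prime, so ord(164) divides φ(197) = 196.
Divisors of 196: 1, 2, 4, 7, 14, 28, 49, 98, 196.
Repeated squaring: 164^1 ≡ 164, 164^2 ≡ 104, 164^4 ≡ 178, 164^8 ≡ 164, 164^16 ≡ 104, 164^32 ≡ 178, 164^64 ≡ 164, 164^128 ≡ 104 (mod 197).
Test 164^d mod 197 for each divisor d in increasing order:
164^1 ≡ 164
164^2 ≡ 104
164^4 ≡ 178
164^7 = 164^4·164^2·164^1 ≡ 1  ← first divisor giving 1
The order is 7.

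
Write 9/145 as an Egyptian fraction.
1/17 + 1/309 + 1/108813 + 1/13813538318 + 1/381627681711894999930

Greedy algorithm:
9/145: ceiling(145/9) = 17, use 1/17
8/2465: ceiling(2465/8) = 309, use 1/309
7/761685: ceiling(761685/7) = 108813, use 1/108813
2/27627076635: ceiling(27627076635/2) = 13813538318, use 1/13813538318
1/381627681711894999930: ceiling(381627681711894999930/1) = 381627681711894999930, use 1/381627681711894999930
Result: 9/145 = 1/17 + 1/309 + 1/108813 + 1/13813538318 + 1/381627681711894999930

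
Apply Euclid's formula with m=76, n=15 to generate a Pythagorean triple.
(5551, 2280, 6001)

Euclid's formula: a = m² - n², b = 2mn, c = m² + n²
m = 76, n = 15
a = 76² - 15² = 5776 - 225 = 5551
b = 2 × 76 × 15 = 2280
c = 76² + 15² = 5776 + 225 = 6001
Verification: 5551² + 2280² = 30813601 + 5198400 = 36012001 = 6001² ✓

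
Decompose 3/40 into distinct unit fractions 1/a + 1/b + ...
1/14 + 1/280

Greedy algorithm:
3/40: ceiling(40/3) = 14, use 1/14
1/280: ceiling(280/1) = 280, use 1/280
Result: 3/40 = 1/14 + 1/280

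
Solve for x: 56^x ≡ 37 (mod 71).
60

Baby-step giant-step with step n = ⌈√71⌉ = 9.
Baby steps 56^j mod 71 (j:value) for j=0..8: 0:1, 1:56, 2:12, 3:33, 4:2, 5:41, 6:24, 7:66, 8:4.
Giant-step multiplier: 56^(-9) ≡ 56^(70-9) = 56^61 ≡ 13 (mod 71).
Giant steps γ_i = 37·13^i mod 71: γ_0=37, γ_1=55, γ_2=5, γ_3=65, γ_4=64, γ_5=51, γ_6=24 (in table at j=6).
x = i·n + j = 6·9 + 6 = 60.
Check: 56^60 ≡ 37 (mod 71).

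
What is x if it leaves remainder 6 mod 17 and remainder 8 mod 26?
346

Using Chinese Remainder Theorem:
M = 17 × 26 = 442
M1 = 26, M2 = 17
y1 = 26^(-1) mod 17 = 2
y2 = 17^(-1) mod 26 = 23
x = (6×26×2 + 8×17×23) mod 442 = 346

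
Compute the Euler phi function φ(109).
108

109 = 109
φ(n) = n × ∏(1 - 1/p) for each prime p dividing n
φ(109) = 109 × (1 - 1/109) = 108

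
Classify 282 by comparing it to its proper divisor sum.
abundant

Proper divisors of 282: sum = 1 + 2 + 3 + 6 + 47 + 94 + 141 = 294
Since 294 > 282, 282 is abundant.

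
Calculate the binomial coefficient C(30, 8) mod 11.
1

Using Lucas' theorem:
Write n=30 and k=8 in base 11:
n in base 11: [2, 8]
k in base 11: [0, 8]
C(30,8) mod 11 = ∏ C(n_i, k_i) mod 11
Digit binomials (mod 11): C(2,0) = 1; C(8,8) = 1
Product: 1 × 1 = 1 ≡ 1 (mod 11)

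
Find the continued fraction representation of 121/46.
[2; 1, 1, 1, 2, 2, 2]

Euclidean algorithm steps:
121 = 2 × 46 + 29
46 = 1 × 29 + 17
29 = 1 × 17 + 12
17 = 1 × 12 + 5
12 = 2 × 5 + 2
5 = 2 × 2 + 1
2 = 2 × 1 + 0
Continued fraction: [2; 1, 1, 1, 2, 2, 2]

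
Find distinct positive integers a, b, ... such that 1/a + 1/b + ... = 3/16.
1/6 + 1/48

Greedy algorithm:
3/16: ceiling(16/3) = 6, use 1/6
1/48: ceiling(48/1) = 48, use 1/48
Result: 3/16 = 1/6 + 1/48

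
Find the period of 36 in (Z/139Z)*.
23

139 is prime, so ord(36) divides φ(139) = 138.
Divisors of 138: 1, 2, 3, 6, 23, 46, 69, 138.
Repeated squaring: 36^1 ≡ 36, 36^2 ≡ 45, 36^4 ≡ 79, 36^8 ≡ 125, 36^16 ≡ 57, 36^32 ≡ 52, 36^64 ≡ 63, 36^128 ≡ 77 (mod 139).
Test 36^d mod 139 for each divisor d in increasing order:
36^1 ≡ 36
36^2 ≡ 45
36^3 = 36^2·36^1 ≡ 91
36^6 = 36^4·36^2 ≡ 80
36^23 = 36^16·36^4·36^2·36^1 ≡ 1  ← first divisor giving 1
The order is 23.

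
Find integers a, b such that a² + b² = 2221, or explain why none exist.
14² + 45² (a=14, b=45)

Factorization: 2221 = 2221
By Fermat: n is sum of two squares iff every prime p ≡ 3 (mod 4) appears to even power.
All primes ≡ 3 (mod 4) appear to even power.
Search a = 0, 1, 2, … for 2221 - a² a perfect square: first hit at a = 14: 2221 - 196 = 2025 = 45².
2221 = 14² + 45² = 196 + 2025 ✓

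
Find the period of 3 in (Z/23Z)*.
11

23 is prime, so ord(3) divides φ(23) = 22.
Divisors of 22: 1, 2, 11, 22.
Repeated squaring: 3^1 ≡ 3, 3^2 ≡ 9, 3^4 ≡ 12, 3^8 ≡ 6, 3^16 ≡ 13 (mod 23).
Test 3^d mod 23 for each divisor d in increasing order:
3^1 ≡ 3
3^2 ≡ 9
3^11 = 3^8·3^2·3^1 ≡ 1  ← first divisor giving 1
The order is 11.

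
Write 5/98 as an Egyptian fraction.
1/20 + 1/980

Greedy algorithm:
5/98: ceiling(98/5) = 20, use 1/20
1/980: ceiling(980/1) = 980, use 1/980
Result: 5/98 = 1/20 + 1/980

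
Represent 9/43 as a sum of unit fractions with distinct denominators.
1/5 + 1/108 + 1/23220

Greedy algorithm:
9/43: ceiling(43/9) = 5, use 1/5
2/215: ceiling(215/2) = 108, use 1/108
1/23220: ceiling(23220/1) = 23220, use 1/23220
Result: 9/43 = 1/5 + 1/108 + 1/23220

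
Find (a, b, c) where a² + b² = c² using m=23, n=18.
(205, 828, 853)

Euclid's formula: a = m² - n², b = 2mn, c = m² + n²
m = 23, n = 18
a = 23² - 18² = 529 - 324 = 205
b = 2 × 23 × 18 = 828
c = 23² + 18² = 529 + 324 = 853
Verification: 205² + 828² = 42025 + 685584 = 727609 = 853² ✓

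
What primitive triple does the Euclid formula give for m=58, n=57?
(115, 6612, 6613)

Euclid's formula: a = m² - n², b = 2mn, c = m² + n²
m = 58, n = 57
a = 58² - 57² = 3364 - 3249 = 115
b = 2 × 58 × 57 = 6612
c = 58² + 57² = 3364 + 3249 = 6613
Verification: 115² + 6612² = 13225 + 43718544 = 43731769 = 6613² ✓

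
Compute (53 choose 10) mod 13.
0

Using Lucas' theorem:
Write n=53 and k=10 in base 13:
n in base 13: [4, 1]
k in base 13: [0, 10]
C(53,10) mod 13 = ∏ C(n_i, k_i) mod 13
Digit binomials (mod 13): C(4,0) = 1; C(1,10) = 0 (k_i > n_i)
Product: 1 × 0 = 0 ≡ 0 (mod 13)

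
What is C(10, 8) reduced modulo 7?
3

Using Lucas' theorem:
Write n=10 and k=8 in base 7:
n in base 7: [1, 3]
k in base 7: [1, 1]
C(10,8) mod 7 = ∏ C(n_i, k_i) mod 7
Digit binomials (mod 7): C(1,1) = 1; C(3,1) = 3
Product: 1 × 3 = 3 ≡ 3 (mod 7)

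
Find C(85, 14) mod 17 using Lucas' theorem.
0

Using Lucas' theorem:
Write n=85 and k=14 in base 17:
n in base 17: [5, 0]
k in base 17: [0, 14]
C(85,14) mod 17 = ∏ C(n_i, k_i) mod 17
Digit binomials (mod 17): C(5,0) = 1; C(0,14) = 0 (k_i > n_i)
Product: 1 × 0 = 0 ≡ 0 (mod 17)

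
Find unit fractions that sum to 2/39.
1/20 + 1/780

Greedy algorithm:
2/39: ceiling(39/2) = 20, use 1/20
1/780: ceiling(780/1) = 780, use 1/780
Result: 2/39 = 1/20 + 1/780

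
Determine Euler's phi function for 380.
144

380 = 2^2 × 5 × 19
φ(n) = n × ∏(1 - 1/p) for each prime p dividing n
φ(380) = 380 × (1 - 1/2) × (1 - 1/5) × (1 - 1/19) = 144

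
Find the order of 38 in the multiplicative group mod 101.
100

101 is prime, so ord(38) divides φ(101) = 100.
Divisors of 100: 1, 2, 4, 5, 10, 20, 25, 50, 100.
Repeated squaring: 38^1 ≡ 38, 38^2 ≡ 30, 38^4 ≡ 92, 38^8 ≡ 81, 38^16 ≡ 97, 38^32 ≡ 16, 38^64 ≡ 54 (mod 101).
Test 38^d mod 101 for each divisor d in increasing order:
38^1 ≡ 38
38^2 ≡ 30
38^4 ≡ 92
38^5 = 38^4·38^1 ≡ 62
38^10 = 38^8·38^2 ≡ 6
38^20 = 38^16·38^4 ≡ 36
38^25 = 38^16·38^8·38^1 ≡ 10
38^50 = 38^32·38^16·38^2 ≡ 100
38^100 = 38^64·38^32·38^4 ≡ 1  ← first divisor giving 1
The order is 100.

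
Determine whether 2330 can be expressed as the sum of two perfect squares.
11² + 47² (a=11, b=47)

Factorization: 2330 = 2 × 5 × 233
By Fermat: n is sum of two squares iff every prime p ≡ 3 (mod 4) appears to even power.
All primes ≡ 3 (mod 4) appear to even power.
Search a = 0, 1, 2, … for 2330 - a² a perfect square: first hit at a = 11: 2330 - 121 = 2209 = 47².
2330 = 11² + 47² = 121 + 2209 ✓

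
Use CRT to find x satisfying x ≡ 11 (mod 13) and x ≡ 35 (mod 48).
323

Using Chinese Remainder Theorem:
M = 13 × 48 = 624
M1 = 48, M2 = 13
y1 = 48^(-1) mod 13 = 3
y2 = 13^(-1) mod 48 = 37
x = (11×48×3 + 35×13×37) mod 624 = 323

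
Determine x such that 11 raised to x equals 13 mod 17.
12

Baby-step giant-step with step n = ⌈√17⌉ = 5.
Baby steps 11^j mod 17 (j:value) for j=0..4: 0:1, 1:11, 2:2, 3:5, 4:4.
Giant-step multiplier: 11^(-5) ≡ 11^(16-5) = 11^11 ≡ 12 (mod 17).
Giant steps γ_i = 13·12^i mod 17: γ_0=13, γ_1=3, γ_2=2 (in table at j=2).
x = i·n + j = 2·5 + 2 = 12.
Check: 11^12 ≡ 13 (mod 17).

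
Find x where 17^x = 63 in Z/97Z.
3

Baby-step giant-step with step n = ⌈√97⌉ = 10.
Baby steps 17^j mod 97 (j:value) for j=0..9: 0:1, 1:17, 2:95, 3:63, 4:4, 5:68, 6:89, 7:58, 8:16, 9:78.
h = 63 is already in the table at j=3, so x = 3.
Check: 17^3 ≡ 63 (mod 97).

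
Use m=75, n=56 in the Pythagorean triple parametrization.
(2489, 8400, 8761)

Euclid's formula: a = m² - n², b = 2mn, c = m² + n²
m = 75, n = 56
a = 75² - 56² = 5625 - 3136 = 2489
b = 2 × 75 × 56 = 8400
c = 75² + 56² = 5625 + 3136 = 8761
Verification: 2489² + 8400² = 6195121 + 70560000 = 76755121 = 8761² ✓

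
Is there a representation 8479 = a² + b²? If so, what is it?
Not possible

Factorization: 8479 = 61 × 139
By Fermat: n is sum of two squares iff every prime p ≡ 3 (mod 4) appears to even power.
Prime(s) ≡ 3 (mod 4) with odd exponent: [(139, 1)]
Therefore 8479 cannot be expressed as a² + b².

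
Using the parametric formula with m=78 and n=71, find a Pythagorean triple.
(1043, 11076, 11125)

Euclid's formula: a = m² - n², b = 2mn, c = m² + n²
m = 78, n = 71
a = 78² - 71² = 6084 - 5041 = 1043
b = 2 × 78 × 71 = 11076
c = 78² + 71² = 6084 + 5041 = 11125
Verification: 1043² + 11076² = 1087849 + 122677776 = 123765625 = 11125² ✓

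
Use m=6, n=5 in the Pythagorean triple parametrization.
(11, 60, 61)

Euclid's formula: a = m² - n², b = 2mn, c = m² + n²
m = 6, n = 5
a = 6² - 5² = 36 - 25 = 11
b = 2 × 6 × 5 = 60
c = 6² + 5² = 36 + 25 = 61
Verification: 11² + 60² = 121 + 3600 = 3721 = 61² ✓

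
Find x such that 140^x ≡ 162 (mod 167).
78

Baby-step giant-step with step n = ⌈√167⌉ = 13.
Baby steps 140^j mod 167 (j:value) for j=0..12: 0:1, 1:140, 2:61, 3:23, 4:47, 5:67, 6:28, 7:79, 8:38, 9:143, 10:147, 11:39, 12:116.
Giant-step multiplier: 140^(-13) ≡ 140^(166-13) = 140^153 ≡ 110 (mod 167).
Giant steps γ_i = 162·110^i mod 167: γ_0=162, γ_1=118, γ_2=121, γ_3=117, γ_4=11, γ_5=41, γ_6=1 (in table at j=0).
x = i·n + j = 6·13 + 0 = 78.
Check: 140^78 ≡ 162 (mod 167).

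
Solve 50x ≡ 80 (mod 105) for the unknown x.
x ≡ 10 (mod 21)

gcd(50, 105) = 5, which divides 80, so solutions exist.
Divide through by 5: 10x ≡ 16 (mod 21).
Find 10^(-1) mod 21 by the extended Euclidean algorithm:
21 = 2 × 10 + 1  ⟹  1 = (1)·21 + (-2)·10
So (-2)·10 ≡ 1 (mod 21), i.e. 10^(-1) ≡ -2 ≡ 19 (mod 21).
x ≡ 19 × 16 = 304 ≡ 10 (mod 21).
Check: 50 × 10 = 500 ≡ 80 (mod 105).
x ≡ 10 (mod 21), giving 5 solutions mod 105.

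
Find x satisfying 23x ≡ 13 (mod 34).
x ≡ 5 (mod 34)

gcd(23, 34) = 1, which divides 13, so solutions exist.
Find 23^(-1) mod 34 by the extended Euclidean algorithm:
34 = 1 × 23 + 11  ⟹  11 = (1)·34 + (-1)·23
23 = 2 × 11 + 1  ⟹  1 = (-2)·34 + (3)·23
So (3)·23 ≡ 1 (mod 34), i.e. 23^(-1) ≡ 3 (mod 34).
x ≡ 3 × 13 = 39 ≡ 5 (mod 34).
Check: 23 × 5 = 115 ≡ 13 (mod 34).
Unique solution: x ≡ 5 (mod 34)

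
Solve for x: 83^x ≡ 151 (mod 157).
47

Baby-step giant-step with step n = ⌈√157⌉ = 13.
Baby steps 83^j mod 157 (j:value) for j=0..12: 0:1, 1:83, 2:138, 3:150, 4:47, 5:133, 6:49, 7:142, 8:11, 9:128, 10:105, 11:80, 12:46.
Giant-step multiplier: 83^(-13) ≡ 83^(156-13) = 83^143 ≡ 22 (mod 157).
Giant steps γ_i = 151·22^i mod 157: γ_0=151, γ_1=25, γ_2=79, γ_3=11 (in table at j=8).
x = i·n + j = 3·13 + 8 = 47.
Check: 83^47 ≡ 151 (mod 157).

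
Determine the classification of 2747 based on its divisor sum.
deficient

Proper divisors of 2747: sum = 1 + 41 + 67 = 109
Since 109 < 2747, 2747 is deficient.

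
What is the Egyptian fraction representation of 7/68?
1/10 + 1/340

Greedy algorithm:
7/68: ceiling(68/7) = 10, use 1/10
1/340: ceiling(340/1) = 340, use 1/340
Result: 7/68 = 1/10 + 1/340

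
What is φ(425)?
320

425 = 5^2 × 17
φ(n) = n × ∏(1 - 1/p) for each prime p dividing n
φ(425) = 425 × (1 - 1/5) × (1 - 1/17) = 320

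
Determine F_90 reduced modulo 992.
248

Matrix identity: Q^n = [[F_(n+1), F_n], [F_n, F_(n-1)]] with Q = [[1,1],[1,0]].
n = 90 = 1011010₂. Square-and-multiply, entries mod 992:
Q^1 = [[1,1],[1,0]]
Q^2 = (Q^1)² = [[2,1],[1,1]]
Q^5 = (Q^2)²·Q = [[8,5],[5,3]]
Q^11 = (Q^5)²·Q = [[144,89],[89,55]]
Q^22 = (Q^11)² = [[881,847],[847,34]]
Q^45 = (Q^22)²·Q = [[863,610],[610,253]]
Q^90 = (Q^45)² = [[869,248],[248,621]]
F_90 mod 992 = Q^90[0][1] = 248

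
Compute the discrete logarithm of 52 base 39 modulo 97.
3

Baby-step giant-step with step n = ⌈√97⌉ = 10.
Baby steps 39^j mod 97 (j:value) for j=0..9: 0:1, 1:39, 2:66, 3:52, 4:88, 5:37, 6:85, 7:17, 8:81, 9:55.
h = 52 is already in the table at j=3, so x = 3.
Check: 39^3 ≡ 52 (mod 97).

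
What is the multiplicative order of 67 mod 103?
102

103 is prime, so ord(67) divides φ(103) = 102.
Divisors of 102: 1, 2, 3, 6, 17, 34, 51, 102.
Repeated squaring: 67^1 ≡ 67, 67^2 ≡ 60, 67^4 ≡ 98, 67^8 ≡ 25, 67^16 ≡ 7, 67^32 ≡ 49, 67^64 ≡ 32 (mod 103).
Test 67^d mod 103 for each divisor d in increasing order:
67^1 ≡ 67
67^2 ≡ 60
67^3 = 67^2·67^1 ≡ 3
67^6 = 67^4·67^2 ≡ 9
67^17 = 67^16·67^1 ≡ 57
67^34 = 67^32·67^2 ≡ 56
67^51 = 67^32·67^16·67^2·67^1 ≡ 102
67^102 = 67^64·67^32·67^4·67^2 ≡ 1  ← first divisor giving 1
The order is 102.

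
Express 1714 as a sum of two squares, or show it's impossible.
25² + 33² (a=25, b=33)

Factorization: 1714 = 2 × 857
By Fermat: n is sum of two squares iff every prime p ≡ 3 (mod 4) appears to even power.
All primes ≡ 3 (mod 4) appear to even power.
Search a = 0, 1, 2, … for 1714 - a² a perfect square: first hit at a = 25: 1714 - 625 = 1089 = 33².
1714 = 25² + 33² = 625 + 1089 ✓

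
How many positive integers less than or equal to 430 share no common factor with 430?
168

430 = 2 × 5 × 43
φ(n) = n × ∏(1 - 1/p) for each prime p dividing n
φ(430) = 430 × (1 - 1/2) × (1 - 1/5) × (1 - 1/43) = 168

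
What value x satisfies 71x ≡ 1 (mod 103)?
74

gcd(71, 103) = 1, so the inverse exists.
Extended Euclidean algorithm on (103, 71):
103 = 1 × 71 + 32  ⟹  32 = (1)·103 + (-1)·71
71 = 2 × 32 + 7  ⟹  7 = (-2)·103 + (3)·71
32 = 4 × 7 + 4  ⟹  4 = (9)·103 + (-13)·71
7 = 1 × 4 + 3  ⟹  3 = (-11)·103 + (16)·71
4 = 1 × 3 + 1  ⟹  1 = (20)·103 + (-29)·71
So (-29)·71 ≡ 1 (mod 103), i.e. 71^(-1) ≡ -29 ≡ 74 (mod 103).
Check: 71 × 74 = 5254 ≡ 1 (mod 103)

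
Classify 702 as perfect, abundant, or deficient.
abundant

Proper divisors of 702: sum = 1 + 2 + 3 + 6 + 9 + 13 + 18 + 26 + 27 + 39 + 54 + 78 + 117 + 234 + 351 = 978
Since 978 > 702, 702 is abundant.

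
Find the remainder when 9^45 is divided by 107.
56

Repeated squaring. Binary of 45 = 101101.
9^1 ≡ 9 (mod 107); 9^2 ≡ 81 (mod 107); 9^4 ≡ 34 (mod 107); 9^8 ≡ 86 (mod 107); 9^16 ≡ 13 (mod 107); 9^32 ≡ 62 (mod 107)
9^45 = 9^1 × 9^4 × 9^8 × 9^32 ≡ 56 (mod 107)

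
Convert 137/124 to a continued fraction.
[1; 9, 1, 1, 6]

Euclidean algorithm steps:
137 = 1 × 124 + 13
124 = 9 × 13 + 7
13 = 1 × 7 + 6
7 = 1 × 6 + 1
6 = 6 × 1 + 0
Continued fraction: [1; 9, 1, 1, 6]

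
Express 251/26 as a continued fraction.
[9; 1, 1, 1, 8]

Euclidean algorithm steps:
251 = 9 × 26 + 17
26 = 1 × 17 + 9
17 = 1 × 9 + 8
9 = 1 × 8 + 1
8 = 8 × 1 + 0
Continued fraction: [9; 1, 1, 1, 8]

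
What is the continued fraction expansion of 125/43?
[2; 1, 9, 1, 3]

Euclidean algorithm steps:
125 = 2 × 43 + 39
43 = 1 × 39 + 4
39 = 9 × 4 + 3
4 = 1 × 3 + 1
3 = 3 × 1 + 0
Continued fraction: [2; 1, 9, 1, 3]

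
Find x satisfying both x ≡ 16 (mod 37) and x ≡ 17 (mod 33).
941

Using Chinese Remainder Theorem:
M = 37 × 33 = 1221
M1 = 33, M2 = 37
y1 = 33^(-1) mod 37 = 9
y2 = 37^(-1) mod 33 = 25
x = (16×33×9 + 17×37×25) mod 1221 = 941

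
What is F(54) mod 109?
0

Matrix identity: Q^n = [[F_(n+1), F_n], [F_n, F_(n-1)]] with Q = [[1,1],[1,0]].
n = 54 = 110110₂. Square-and-multiply, entries mod 109:
Q^1 = [[1,1],[1,0]]
Q^3 = (Q^1)²·Q = [[3,2],[2,1]]
Q^6 = (Q^3)² = [[13,8],[8,5]]
Q^13 = (Q^6)²·Q = [[50,15],[15,35]]
Q^27 = (Q^13)²·Q = [[76,0],[0,76]]
Q^54 = (Q^27)² = [[108,0],[0,108]]
F_54 mod 109 = Q^54[0][1] = 0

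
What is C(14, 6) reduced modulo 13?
0

Using Lucas' theorem:
Write n=14 and k=6 in base 13:
n in base 13: [1, 1]
k in base 13: [0, 6]
C(14,6) mod 13 = ∏ C(n_i, k_i) mod 13
Digit binomials (mod 13): C(1,0) = 1; C(1,6) = 0 (k_i > n_i)
Product: 1 × 0 = 0 ≡ 0 (mod 13)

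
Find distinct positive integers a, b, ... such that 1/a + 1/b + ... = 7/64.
1/10 + 1/107 + 1/34240

Greedy algorithm:
7/64: ceiling(64/7) = 10, use 1/10
3/320: ceiling(320/3) = 107, use 1/107
1/34240: ceiling(34240/1) = 34240, use 1/34240
Result: 7/64 = 1/10 + 1/107 + 1/34240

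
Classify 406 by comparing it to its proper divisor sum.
deficient

Proper divisors of 406: sum = 1 + 2 + 7 + 14 + 29 + 58 + 203 = 314
Since 314 < 406, 406 is deficient.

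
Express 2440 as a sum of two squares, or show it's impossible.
18² + 46² (a=18, b=46)

Factorization: 2440 = 2^3 × 5 × 61
By Fermat: n is sum of two squares iff every prime p ≡ 3 (mod 4) appears to even power.
All primes ≡ 3 (mod 4) appear to even power.
Search a = 0, 1, 2, … for 2440 - a² a perfect square: first hit at a = 18: 2440 - 324 = 2116 = 46².
2440 = 18² + 46² = 324 + 2116 ✓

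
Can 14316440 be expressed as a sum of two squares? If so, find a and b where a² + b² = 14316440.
Not possible

Factorization: 14316440 = 2^3 × 5 × 71^3
By Fermat: n is sum of two squares iff every prime p ≡ 3 (mod 4) appears to even power.
Prime(s) ≡ 3 (mod 4) with odd exponent: [(71, 3)]
Therefore 14316440 cannot be expressed as a² + b².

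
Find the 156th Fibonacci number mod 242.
52

Matrix identity: Q^n = [[F_(n+1), F_n], [F_n, F_(n-1)]] with Q = [[1,1],[1,0]].
n = 156 = 10011100₂. Square-and-multiply, entries mod 242:
Q^1 = [[1,1],[1,0]]
Q^2 = (Q^1)² = [[2,1],[1,1]]
Q^4 = (Q^2)² = [[5,3],[3,2]]
Q^9 = (Q^4)²·Q = [[55,34],[34,21]]
Q^19 = (Q^9)²·Q = [[231,67],[67,164]]
Q^39 = (Q^19)²·Q = [[99,12],[12,87]]
Q^78 = (Q^39)² = [[23,54],[54,211]]
Q^156 = (Q^78)² = [[57,52],[52,5]]
F_156 mod 242 = Q^156[0][1] = 52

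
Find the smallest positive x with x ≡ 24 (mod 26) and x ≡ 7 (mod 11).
128

Using Chinese Remainder Theorem:
M = 26 × 11 = 286
M1 = 11, M2 = 26
y1 = 11^(-1) mod 26 = 19
y2 = 26^(-1) mod 11 = 3
x = (24×11×19 + 7×26×3) mod 286 = 128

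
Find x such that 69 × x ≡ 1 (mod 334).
213

gcd(69, 334) = 1, so the inverse exists.
Extended Euclidean algorithm on (334, 69):
334 = 4 × 69 + 58  ⟹  58 = (1)·334 + (-4)·69
69 = 1 × 58 + 11  ⟹  11 = (-1)·334 + (5)·69
58 = 5 × 11 + 3  ⟹  3 = (6)·334 + (-29)·69
11 = 3 × 3 + 2  ⟹  2 = (-19)·334 + (92)·69
3 = 1 × 2 + 1  ⟹  1 = (25)·334 + (-121)·69
So (-121)·69 ≡ 1 (mod 334), i.e. 69^(-1) ≡ -121 ≡ 213 (mod 334).
Check: 69 × 213 = 14697 ≡ 1 (mod 334)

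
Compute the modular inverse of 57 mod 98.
43

gcd(57, 98) = 1, so the inverse exists.
Extended Euclidean algorithm on (98, 57):
98 = 1 × 57 + 41  ⟹  41 = (1)·98 + (-1)·57
57 = 1 × 41 + 16  ⟹  16 = (-1)·98 + (2)·57
41 = 2 × 16 + 9  ⟹  9 = (3)·98 + (-5)·57
16 = 1 × 9 + 7  ⟹  7 = (-4)·98 + (7)·57
9 = 1 × 7 + 2  ⟹  2 = (7)·98 + (-12)·57
7 = 3 × 2 + 1  ⟹  1 = (-25)·98 + (43)·57
So (43)·57 ≡ 1 (mod 98), i.e. 57^(-1) ≡ 43 (mod 98).
Check: 57 × 43 = 2451 ≡ 1 (mod 98)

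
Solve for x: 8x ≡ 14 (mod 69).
x ≡ 19 (mod 69)

gcd(8, 69) = 1, which divides 14, so solutions exist.
Find 8^(-1) mod 69 by the extended Euclidean algorithm:
69 = 8 × 8 + 5  ⟹  5 = (1)·69 + (-8)·8
8 = 1 × 5 + 3  ⟹  3 = (-1)·69 + (9)·8
5 = 1 × 3 + 2  ⟹  2 = (2)·69 + (-17)·8
3 = 1 × 2 + 1  ⟹  1 = (-3)·69 + (26)·8
So (26)·8 ≡ 1 (mod 69), i.e. 8^(-1) ≡ 26 (mod 69).
x ≡ 26 × 14 = 364 ≡ 19 (mod 69).
Check: 8 × 19 = 152 ≡ 14 (mod 69).
Unique solution: x ≡ 19 (mod 69)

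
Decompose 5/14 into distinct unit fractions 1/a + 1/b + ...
1/3 + 1/42

Greedy algorithm:
5/14: ceiling(14/5) = 3, use 1/3
1/42: ceiling(42/1) = 42, use 1/42
Result: 5/14 = 1/3 + 1/42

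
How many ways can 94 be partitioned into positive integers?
92669720

p(n) counts ways to write n as a sum of positive integers (order ignored).
Euler's pentagonal recurrence: p(k) = p(k-1) + p(k-2) - p(k-5) - p(k-7) + p(k-12) + p(k-15) - ... (offsets j(3j∓1)/2, signs ++--, p(0)=1, p(<0)=0).
DP table for k = 0..93: p(0)=1, p(1)=1, p(2)=2, p(3)=3, p(4)=5, p(5)=7, p(6)=11, p(7)=15, p(8)=22, p(9)=30, p(10)=42, p(11)=56, p(12)=77, p(13)=101, p(14)=135, p(15)=176, p(16)=231, p(17)=297, p(18)=385, p(19)=490, p(20)=627, p(21)=792, p(22)=1002, p(23)=1255, p(24)=1575, p(25)=1958, p(26)=2436, p(27)=3010, p(28)=3718, p(29)=4565, p(30)=5604, p(31)=6842, p(32)=8349, p(33)=10143, p(34)=12310, p(35)=14883, p(36)=17977, p(37)=21637, p(38)=26015, p(39)=31185, p(40)=37338, p(41)=44583, p(42)=53174, p(43)=63261, p(44)=75175, p(45)=89134, p(46)=105558, p(47)=124754, p(48)=147273, p(49)=173525, p(50)=204226, p(51)=239943, p(52)=281589, p(53)=329931, p(54)=386155, p(55)=451276, p(56)=526823, p(57)=614154, p(58)=715220, p(59)=831820, p(60)=966467, p(61)=1121505, p(62)=1300156, p(63)=1505499, p(64)=1741630, p(65)=2012558, p(66)=2323520, p(67)=2679689, p(68)=3087735, p(69)=3554345, p(70)=4087968, p(71)=4697205, p(72)=5392783, p(73)=6185689, p(74)=7089500, p(75)=8118264, p(76)=9289091, p(77)=10619863, p(78)=12132164, p(79)=13848650, p(80)=15796476, p(81)=18004327, p(82)=20506255, p(83)=23338469, p(84)=26543660, p(85)=30167357, p(86)=34262962, p(87)=38887673, p(88)=44108109, p(89)=49995925, p(90)=56634173, p(91)=64112359, p(92)=72533807, p(93)=82010177.
Final step: p(94) = p(93) + p(92) - p(89) - p(87) + p(82) + p(79) - p(72) - p(68) + p(59) + p(54) - p(43) - p(37) + p(24) + p(17) - p(2)
= 82010177 + 72533807 - 49995925 - 38887673 + 20506255 + 13848650 - 5392783 - 3087735 + 831820 + 386155 - 63261 - 21637 + 1575 + 297 - 2
= 92669720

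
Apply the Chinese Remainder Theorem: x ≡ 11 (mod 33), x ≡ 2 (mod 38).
572

Using Chinese Remainder Theorem:
M = 33 × 38 = 1254
M1 = 38, M2 = 33
y1 = 38^(-1) mod 33 = 20
y2 = 33^(-1) mod 38 = 15
x = (11×38×20 + 2×33×15) mod 1254 = 572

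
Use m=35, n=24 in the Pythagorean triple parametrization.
(649, 1680, 1801)

Euclid's formula: a = m² - n², b = 2mn, c = m² + n²
m = 35, n = 24
a = 35² - 24² = 1225 - 576 = 649
b = 2 × 35 × 24 = 1680
c = 35² + 24² = 1225 + 576 = 1801
Verification: 649² + 1680² = 421201 + 2822400 = 3243601 = 1801² ✓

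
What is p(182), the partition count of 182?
819876908323

p(n) counts ways to write n as a sum of positive integers (order ignored).
Euler's pentagonal recurrence: p(k) = p(k-1) + p(k-2) - p(k-5) - p(k-7) + p(k-12) + p(k-15) - ... (offsets j(3j∓1)/2, signs ++--, p(0)=1, p(<0)=0).
DP table for k = 0..181: p(0)=1, p(1)=1, p(2)=2, p(3)=3, p(4)=5, p(5)=7, p(6)=11, p(7)=15, p(8)=22, p(9)=30, p(10)=42, p(11)=56, p(12)=77, p(13)=101, p(14)=135, p(15)=176, p(16)=231, p(17)=297, p(18)=385, p(19)=490, p(20)=627, p(21)=792, p(22)=1002, p(23)=1255, p(24)=1575, p(25)=1958, p(26)=2436, p(27)=3010, p(28)=3718, p(29)=4565, p(30)=5604, p(31)=6842, p(32)=8349, p(33)=10143, p(34)=12310, p(35)=14883, p(36)=17977, p(37)=21637, p(38)=26015, p(39)=31185, p(40)=37338, p(41)=44583, p(42)=53174, p(43)=63261, p(44)=75175, p(45)=89134, p(46)=105558, p(47)=124754, p(48)=147273, p(49)=173525, p(50)=204226, p(51)=239943, p(52)=281589, p(53)=329931, p(54)=386155, p(55)=451276, p(56)=526823, p(57)=614154, p(58)=715220, p(59)=831820, p(60)=966467, p(61)=1121505, p(62)=1300156, p(63)=1505499, p(64)=1741630, p(65)=2012558, p(66)=2323520, p(67)=2679689, p(68)=3087735, p(69)=3554345, p(70)=4087968, p(71)=4697205, p(72)=5392783, p(73)=6185689, p(74)=7089500, p(75)=8118264, p(76)=9289091, p(77)=10619863, p(78)=12132164, p(79)=13848650, p(80)=15796476, p(81)=18004327, p(82)=20506255, p(83)=23338469, p(84)=26543660, p(85)=30167357, p(86)=34262962, p(87)=38887673, p(88)=44108109, p(89)=49995925, p(90)=56634173, p(91)=64112359, p(92)=72533807, p(93)=82010177, p(94)=92669720, p(95)=104651419, p(96)=118114304, p(97)=133230930, p(98)=150198136, p(99)=169229875, p(100)=190569292, p(101)=214481126, p(102)=241265379, p(103)=271248950, p(104)=304801365, p(105)=342325709, p(106)=384276336, p(107)=431149389, p(108)=483502844, p(109)=541946240, p(110)=607163746, p(111)=679903203, p(112)=761002156, p(113)=851376628, p(114)=952050665, p(115)=1064144451, p(116)=1188908248, p(117)=1327710076, p(118)=1482074143, p(119)=1653668665, p(120)=1844349560, p(121)=2056148051, p(122)=2291320912, p(123)=2552338241, p(124)=2841940500, p(125)=3163127352, p(126)=3519222692, p(127)=3913864295, p(128)=4351078600, p(129)=4835271870, p(130)=5371315400, p(131)=5964539504, p(132)=6620830889, p(133)=7346629512, p(134)=8149040695, p(135)=9035836076, p(136)=10015581680, p(137)=11097645016, p(138)=12292341831, p(139)=13610949895, p(140)=15065878135, p(141)=16670689208, p(142)=18440293320, p(143)=20390982757, p(144)=22540654445, p(145)=24908858009, p(146)=27517052599, p(147)=30388671978, p(148)=33549419497, p(149)=37027355200, p(150)=40853235313, p(151)=45060624582, p(152)=49686288421, p(153)=54770336324, p(154)=60356673280, p(155)=66493182097, p(156)=73232243759, p(157)=80630964769, p(158)=88751778802, p(159)=97662728555, p(160)=107438159466, p(161)=118159068427, p(162)=129913904637, p(163)=142798995930, p(164)=156919475295, p(165)=172389800255, p(166)=189334822579, p(167)=207890420102, p(168)=228204732751, p(169)=250438925115, p(170)=274768617130, p(171)=301384802048, p(172)=330495499613, p(173)=362326859895, p(174)=397125074750, p(175)=435157697830, p(176)=476715857290, p(177)=522115831195, p(178)=571701605655, p(179)=625846753120, p(180)=684957390936, p(181)=749474411781.
Final step: p(182) = p(181) + p(180) - p(177) - p(175) + p(170) + p(167) - p(160) - p(156) + p(147) + p(142) - p(131) - p(125) + p(112) + p(105) - p(90) - p(82) + p(65) + p(56) - p(37) - p(27) + p(6)
= 749474411781 + 684957390936 - 522115831195 - 435157697830 + 274768617130 + 207890420102 - 107438159466 - 73232243759 + 30388671978 + 18440293320 - 5964539504 - 3163127352 + 761002156 + 342325709 - 56634173 - 20506255 + 2012558 + 526823 - 21637 - 3010 + 11
= 819876908323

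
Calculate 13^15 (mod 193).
125

Repeated squaring. Binary of 15 = 1111.
13^1 ≡ 13 (mod 193); 13^2 ≡ 169 (mod 193); 13^4 ≡ 190 (mod 193); 13^8 ≡ 9 (mod 193)
13^15 = 13^1 × 13^2 × 13^4 × 13^8 ≡ 125 (mod 193)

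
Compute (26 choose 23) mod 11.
4

Using Lucas' theorem:
Write n=26 and k=23 in base 11:
n in base 11: [2, 4]
k in base 11: [2, 1]
C(26,23) mod 11 = ∏ C(n_i, k_i) mod 11
Digit binomials (mod 11): C(2,2) = 1; C(4,1) = 4
Product: 1 × 4 = 4 ≡ 4 (mod 11)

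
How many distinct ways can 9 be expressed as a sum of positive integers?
30

p(n) counts ways to write n as a sum of positive integers (order ignored).
Examples: 9; 8 + 1; 7 + 2; 7 + 1 + 1; 6 + 3; ... (30 total)
p(9) = 30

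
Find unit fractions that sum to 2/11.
1/6 + 1/66

Greedy algorithm:
2/11: ceiling(11/2) = 6, use 1/6
1/66: ceiling(66/1) = 66, use 1/66
Result: 2/11 = 1/6 + 1/66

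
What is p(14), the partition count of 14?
135

p(n) counts ways to write n as a sum of positive integers (order ignored).
Euler's pentagonal recurrence: p(k) = p(k-1) + p(k-2) - p(k-5) - p(k-7) + p(k-12) + p(k-15) - ... (offsets j(3j∓1)/2, signs ++--, p(0)=1, p(<0)=0).
DP table for k = 0..13: p(0)=1, p(1)=1, p(2)=2, p(3)=3, p(4)=5, p(5)=7, p(6)=11, p(7)=15, p(8)=22, p(9)=30, p(10)=42, p(11)=56, p(12)=77, p(13)=101.
Final step: p(14) = p(13) + p(12) - p(9) - p(7) + p(2)
= 101 + 77 - 30 - 15 + 2
= 135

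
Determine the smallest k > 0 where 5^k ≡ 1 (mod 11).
5

11 is prime, so ord(5) divides φ(11) = 10.
Divisors of 10: 1, 2, 5, 10.
Repeated squaring: 5^1 ≡ 5, 5^2 ≡ 3, 5^4 ≡ 9, 5^8 ≡ 4 (mod 11).
Test 5^d mod 11 for each divisor d in increasing order:
5^1 ≡ 5
5^2 ≡ 3
5^5 = 5^4·5^1 ≡ 1  ← first divisor giving 1
The order is 5.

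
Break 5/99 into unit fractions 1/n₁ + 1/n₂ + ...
1/20 + 1/1980

Greedy algorithm:
5/99: ceiling(99/5) = 20, use 1/20
1/1980: ceiling(1980/1) = 1980, use 1/1980
Result: 5/99 = 1/20 + 1/1980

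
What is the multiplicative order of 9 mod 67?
11

67 is prime, so ord(9) divides φ(67) = 66.
Divisors of 66: 1, 2, 3, 6, 11, 22, 33, 66.
Repeated squaring: 9^1 ≡ 9, 9^2 ≡ 14, 9^4 ≡ 62, 9^8 ≡ 25, 9^16 ≡ 22, 9^32 ≡ 15, 9^64 ≡ 24 (mod 67).
Test 9^d mod 67 for each divisor d in increasing order:
9^1 ≡ 9
9^2 ≡ 14
9^3 = 9^2·9^1 ≡ 59
9^6 = 9^4·9^2 ≡ 64
9^11 = 9^8·9^2·9^1 ≡ 1  ← first divisor giving 1
The order is 11.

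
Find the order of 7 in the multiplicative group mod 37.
9

37 is prime, so ord(7) divides φ(37) = 36.
Divisors of 36: 1, 2, 3, 4, 6, 9, 12, 18, 36.
Repeated squaring: 7^1 ≡ 7, 7^2 ≡ 12, 7^4 ≡ 33, 7^8 ≡ 16, 7^16 ≡ 34, 7^32 ≡ 9 (mod 37).
Test 7^d mod 37 for each divisor d in increasing order:
7^1 ≡ 7
7^2 ≡ 12
7^3 = 7^2·7^1 ≡ 10
7^4 ≡ 33
7^6 = 7^4·7^2 ≡ 26
7^9 = 7^8·7^1 ≡ 1  ← first divisor giving 1
The order is 9.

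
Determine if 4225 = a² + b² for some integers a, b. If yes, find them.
0² + 65² (a=0, b=65)

Factorization: 4225 = 5^2 × 13^2
By Fermat: n is sum of two squares iff every prime p ≡ 3 (mod 4) appears to even power.
All primes ≡ 3 (mod 4) appear to even power.
Search a = 0, 1, 2, … for 4225 - a² a perfect square: first hit at a = 0: 4225 - 0 = 4225 = 65².
4225 = 0² + 65² = 0 + 4225 ✓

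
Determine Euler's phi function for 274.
136

274 = 2 × 137
φ(n) = n × ∏(1 - 1/p) for each prime p dividing n
φ(274) = 274 × (1 - 1/2) × (1 - 1/137) = 136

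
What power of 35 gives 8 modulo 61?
33

Baby-step giant-step with step n = ⌈√61⌉ = 8.
Baby steps 35^j mod 61 (j:value) for j=0..7: 0:1, 1:35, 2:5, 3:53, 4:25, 5:21, 6:3, 7:44.
Giant-step multiplier: 35^(-8) ≡ 35^(60-8) = 35^52 ≡ 57 (mod 61).
Giant steps γ_i = 8·57^i mod 61: γ_0=8, γ_1=29, γ_2=6, γ_3=37, γ_4=35 (in table at j=1).
x = i·n + j = 4·8 + 1 = 33.
Check: 35^33 ≡ 8 (mod 61).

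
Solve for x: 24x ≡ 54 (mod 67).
x ≡ 19 (mod 67)

gcd(24, 67) = 1, which divides 54, so solutions exist.
Find 24^(-1) mod 67 by the extended Euclidean algorithm:
67 = 2 × 24 + 19  ⟹  19 = (1)·67 + (-2)·24
24 = 1 × 19 + 5  ⟹  5 = (-1)·67 + (3)·24
19 = 3 × 5 + 4  ⟹  4 = (4)·67 + (-11)·24
5 = 1 × 4 + 1  ⟹  1 = (-5)·67 + (14)·24
So (14)·24 ≡ 1 (mod 67), i.e. 24^(-1) ≡ 14 (mod 67).
x ≡ 14 × 54 = 756 ≡ 19 (mod 67).
Check: 24 × 19 = 456 ≡ 54 (mod 67).
Unique solution: x ≡ 19 (mod 67)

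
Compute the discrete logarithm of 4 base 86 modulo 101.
14

Baby-step giant-step with step n = ⌈√101⌉ = 11.
Baby steps 86^j mod 101 (j:value) for j=0..10: 0:1, 1:86, 2:23, 3:59, 4:24, 5:44, 6:47, 7:2, 8:71, 9:46, 10:17.
Giant-step multiplier: 86^(-11) ≡ 86^(100-11) = 86^89 ≡ 40 (mod 101).
Giant steps γ_i = 4·40^i mod 101: γ_0=4, γ_1=59 (in table at j=3).
x = i·n + j = 1·11 + 3 = 14.
Check: 86^14 ≡ 4 (mod 101).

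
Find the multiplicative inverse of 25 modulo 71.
54

gcd(25, 71) = 1, so the inverse exists.
Extended Euclidean algorithm on (71, 25):
71 = 2 × 25 + 21  ⟹  21 = (1)·71 + (-2)·25
25 = 1 × 21 + 4  ⟹  4 = (-1)·71 + (3)·25
21 = 5 × 4 + 1  ⟹  1 = (6)·71 + (-17)·25
So (-17)·25 ≡ 1 (mod 71), i.e. 25^(-1) ≡ -17 ≡ 54 (mod 71).
Check: 25 × 54 = 1350 ≡ 1 (mod 71)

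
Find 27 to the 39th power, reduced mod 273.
27

Repeated squaring. Binary of 39 = 100111.
27^1 ≡ 27 (mod 273); 27^2 ≡ 183 (mod 273); 27^4 ≡ 183 (mod 273); 27^8 ≡ 183 (mod 273); 27^16 ≡ 183 (mod 273); 27^32 ≡ 183 (mod 273)
27^39 = 27^1 × 27^2 × 27^4 × 27^32 ≡ 27 (mod 273)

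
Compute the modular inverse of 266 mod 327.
134

gcd(266, 327) = 1, so the inverse exists.
Extended Euclidean algorithm on (327, 266):
327 = 1 × 266 + 61  ⟹  61 = (1)·327 + (-1)·266
266 = 4 × 61 + 22  ⟹  22 = (-4)·327 + (5)·266
61 = 2 × 22 + 17  ⟹  17 = (9)·327 + (-11)·266
22 = 1 × 17 + 5  ⟹  5 = (-13)·327 + (16)·266
17 = 3 × 5 + 2  ⟹  2 = (48)·327 + (-59)·266
5 = 2 × 2 + 1  ⟹  1 = (-109)·327 + (134)·266
So (134)·266 ≡ 1 (mod 327), i.e. 266^(-1) ≡ 134 (mod 327).
Check: 266 × 134 = 35644 ≡ 1 (mod 327)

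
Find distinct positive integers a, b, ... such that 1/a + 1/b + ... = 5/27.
1/6 + 1/54

Greedy algorithm:
5/27: ceiling(27/5) = 6, use 1/6
1/54: ceiling(54/1) = 54, use 1/54
Result: 5/27 = 1/6 + 1/54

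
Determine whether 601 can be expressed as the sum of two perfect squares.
5² + 24² (a=5, b=24)

Factorization: 601 = 601
By Fermat: n is sum of two squares iff every prime p ≡ 3 (mod 4) appears to even power.
All primes ≡ 3 (mod 4) appear to even power.
Search a = 0, 1, 2, … for 601 - a² a perfect square: first hit at a = 5: 601 - 25 = 576 = 24².
601 = 5² + 24² = 25 + 576 ✓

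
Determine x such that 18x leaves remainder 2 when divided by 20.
x ≡ 9 (mod 10)

gcd(18, 20) = 2, which divides 2, so solutions exist.
Divide through by 2: 9x ≡ 1 (mod 10).
Find 9^(-1) mod 10 by the extended Euclidean algorithm:
10 = 1 × 9 + 1  ⟹  1 = (1)·10 + (-1)·9
So (-1)·9 ≡ 1 (mod 10), i.e. 9^(-1) ≡ -1 ≡ 9 (mod 10).
x ≡ 9 × 1 = 9 ≡ 9 (mod 10).
Check: 18 × 9 = 162 ≡ 2 (mod 20).
x ≡ 9 (mod 10), giving 2 solutions mod 20.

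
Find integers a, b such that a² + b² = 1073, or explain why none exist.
7² + 32² (a=7, b=32)

Factorization: 1073 = 29 × 37
By Fermat: n is sum of two squares iff every prime p ≡ 3 (mod 4) appears to even power.
All primes ≡ 3 (mod 4) appear to even power.
Search a = 0, 1, 2, … for 1073 - a² a perfect square: first hit at a = 7: 1073 - 49 = 1024 = 32².
1073 = 7² + 32² = 49 + 1024 ✓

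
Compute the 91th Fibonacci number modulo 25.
9

Matrix identity: Q^n = [[F_(n+1), F_n], [F_n, F_(n-1)]] with Q = [[1,1],[1,0]].
n = 91 = 1011011₂. Square-and-multiply, entries mod 25:
Q^1 = [[1,1],[1,0]]
Q^2 = (Q^1)² = [[2,1],[1,1]]
Q^5 = (Q^2)²·Q = [[8,5],[5,3]]
Q^11 = (Q^5)²·Q = [[19,14],[14,5]]
Q^22 = (Q^11)² = [[7,11],[11,21]]
Q^45 = (Q^22)²·Q = [[3,20],[20,8]]
Q^91 = (Q^45)²·Q = [[4,9],[9,20]]
F_91 mod 25 = Q^91[0][1] = 9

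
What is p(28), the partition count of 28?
3718

p(n) counts ways to write n as a sum of positive integers (order ignored).
Euler's pentagonal recurrence: p(k) = p(k-1) + p(k-2) - p(k-5) - p(k-7) + p(k-12) + p(k-15) - ... (offsets j(3j∓1)/2, signs ++--, p(0)=1, p(<0)=0).
DP table for k = 0..27: p(0)=1, p(1)=1, p(2)=2, p(3)=3, p(4)=5, p(5)=7, p(6)=11, p(7)=15, p(8)=22, p(9)=30, p(10)=42, p(11)=56, p(12)=77, p(13)=101, p(14)=135, p(15)=176, p(16)=231, p(17)=297, p(18)=385, p(19)=490, p(20)=627, p(21)=792, p(22)=1002, p(23)=1255, p(24)=1575, p(25)=1958, p(26)=2436, p(27)=3010.
Final step: p(28) = p(27) + p(26) - p(23) - p(21) + p(16) + p(13) - p(6) - p(2)
= 3010 + 2436 - 1255 - 792 + 231 + 101 - 11 - 2
= 3718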